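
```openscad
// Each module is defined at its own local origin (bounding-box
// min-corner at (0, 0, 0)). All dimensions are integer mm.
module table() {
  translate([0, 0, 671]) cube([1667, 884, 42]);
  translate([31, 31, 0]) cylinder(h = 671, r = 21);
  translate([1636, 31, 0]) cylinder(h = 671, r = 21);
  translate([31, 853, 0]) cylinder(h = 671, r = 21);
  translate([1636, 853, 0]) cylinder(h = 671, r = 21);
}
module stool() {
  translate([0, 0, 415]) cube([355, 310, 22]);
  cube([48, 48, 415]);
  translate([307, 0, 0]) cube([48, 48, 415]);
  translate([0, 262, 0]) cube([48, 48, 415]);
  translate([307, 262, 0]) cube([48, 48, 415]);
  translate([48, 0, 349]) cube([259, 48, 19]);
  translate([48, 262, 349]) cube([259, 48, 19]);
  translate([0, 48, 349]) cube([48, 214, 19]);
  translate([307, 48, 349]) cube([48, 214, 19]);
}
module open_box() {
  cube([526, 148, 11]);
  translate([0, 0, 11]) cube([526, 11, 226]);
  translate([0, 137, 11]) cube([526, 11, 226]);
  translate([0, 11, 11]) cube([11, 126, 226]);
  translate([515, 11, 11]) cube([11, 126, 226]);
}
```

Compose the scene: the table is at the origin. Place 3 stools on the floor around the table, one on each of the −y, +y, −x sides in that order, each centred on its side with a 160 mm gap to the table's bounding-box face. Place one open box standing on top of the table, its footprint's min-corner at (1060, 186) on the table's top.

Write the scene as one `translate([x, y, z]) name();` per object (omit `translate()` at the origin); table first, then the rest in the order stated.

table();
translate([656, -470, 0]) stool();
translate([656, 1044, 0]) stool();
translate([-515, 287, 0]) stool();
translate([1060, 186, 713]) open_box();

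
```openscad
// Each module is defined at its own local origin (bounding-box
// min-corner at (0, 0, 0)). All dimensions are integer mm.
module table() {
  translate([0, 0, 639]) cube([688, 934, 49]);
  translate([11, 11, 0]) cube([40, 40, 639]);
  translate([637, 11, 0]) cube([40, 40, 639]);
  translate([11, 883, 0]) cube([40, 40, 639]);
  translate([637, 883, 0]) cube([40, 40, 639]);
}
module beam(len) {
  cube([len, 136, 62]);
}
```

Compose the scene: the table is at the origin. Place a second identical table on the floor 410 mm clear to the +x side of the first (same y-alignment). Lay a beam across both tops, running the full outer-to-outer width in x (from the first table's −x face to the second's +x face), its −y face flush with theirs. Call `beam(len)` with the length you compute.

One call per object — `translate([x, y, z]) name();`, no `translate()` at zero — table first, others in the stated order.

table();
translate([1098, 0, 0]) table();
translate([0, 0, 688]) beam(1786);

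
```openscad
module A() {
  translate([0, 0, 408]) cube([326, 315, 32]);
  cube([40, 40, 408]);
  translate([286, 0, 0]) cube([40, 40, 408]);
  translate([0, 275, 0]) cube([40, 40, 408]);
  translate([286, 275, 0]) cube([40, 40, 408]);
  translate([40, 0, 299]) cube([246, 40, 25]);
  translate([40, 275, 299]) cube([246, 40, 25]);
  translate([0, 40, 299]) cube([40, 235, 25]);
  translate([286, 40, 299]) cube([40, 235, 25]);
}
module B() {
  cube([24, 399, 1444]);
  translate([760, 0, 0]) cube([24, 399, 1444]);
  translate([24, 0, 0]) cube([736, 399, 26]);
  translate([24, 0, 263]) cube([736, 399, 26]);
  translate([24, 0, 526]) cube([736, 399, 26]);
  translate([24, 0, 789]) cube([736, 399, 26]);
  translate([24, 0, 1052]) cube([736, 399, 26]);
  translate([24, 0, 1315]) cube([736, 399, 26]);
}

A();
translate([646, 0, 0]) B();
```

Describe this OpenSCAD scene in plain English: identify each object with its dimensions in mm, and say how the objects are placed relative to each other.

A is a four-legged stool. The seat is 326×315 mm, 32 mm thick, top at z = 440 mm. It stands on four square legs, each 40×40 mm in cross-section, from z = 0 to the seat underside, each flush with a corner of the seat. Four stretchers, 40 mm wide and 25 mm tall, connect adjacent legs with their undersides at z = 299 mm, each running between the inner faces of the legs it joins and aligned with the legs' outer faces on the other axis.

B is an open bookshelf. Two side panels, each 24 mm thick, 399 mm deep and 1444 mm tall, stand 784 mm apart (outside-to-outside). Between them sit 6 shelves, each 26 mm thick and 399 mm deep, spanning the full gap between the sides. The bottom shelf rests on the floor (its underside at z = 0) and the clear gap between one shelf's top and the next shelf's underside is 237 mm.

The bookshelf is on the floor beside the stool on its +x side.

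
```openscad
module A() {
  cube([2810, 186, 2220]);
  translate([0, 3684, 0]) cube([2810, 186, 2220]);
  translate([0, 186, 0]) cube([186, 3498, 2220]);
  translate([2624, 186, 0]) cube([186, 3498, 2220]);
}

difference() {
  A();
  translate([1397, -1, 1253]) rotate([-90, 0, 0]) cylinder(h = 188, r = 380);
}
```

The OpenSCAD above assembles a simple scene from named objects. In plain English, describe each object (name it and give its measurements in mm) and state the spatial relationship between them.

A is the wall frame of a small rectangular building: four walls, each 2220 mm tall and 186 mm thick, enclosing a footprint 2810 mm (x) by 3870 mm (y) outside-to-outside, with no floor or roof. The front and back walls (the −y and +y sides) span the full width; the two side walls fit between them.

The house frame has a circular hole of radius 380 mm through its front wall, centred at (x = 1397, z = 1253).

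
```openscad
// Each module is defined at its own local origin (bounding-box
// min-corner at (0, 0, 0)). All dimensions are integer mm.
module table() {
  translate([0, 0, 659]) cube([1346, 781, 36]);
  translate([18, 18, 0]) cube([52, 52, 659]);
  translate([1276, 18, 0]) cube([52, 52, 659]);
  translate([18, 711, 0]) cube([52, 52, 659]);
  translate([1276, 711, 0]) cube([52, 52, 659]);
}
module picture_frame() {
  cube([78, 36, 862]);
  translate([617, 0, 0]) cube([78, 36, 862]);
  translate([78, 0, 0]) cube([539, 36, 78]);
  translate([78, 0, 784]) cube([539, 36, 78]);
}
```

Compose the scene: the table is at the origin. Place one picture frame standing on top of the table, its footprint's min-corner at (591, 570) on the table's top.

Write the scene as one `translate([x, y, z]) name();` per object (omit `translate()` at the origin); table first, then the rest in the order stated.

table();
translate([591, 570, 695]) picture_frame();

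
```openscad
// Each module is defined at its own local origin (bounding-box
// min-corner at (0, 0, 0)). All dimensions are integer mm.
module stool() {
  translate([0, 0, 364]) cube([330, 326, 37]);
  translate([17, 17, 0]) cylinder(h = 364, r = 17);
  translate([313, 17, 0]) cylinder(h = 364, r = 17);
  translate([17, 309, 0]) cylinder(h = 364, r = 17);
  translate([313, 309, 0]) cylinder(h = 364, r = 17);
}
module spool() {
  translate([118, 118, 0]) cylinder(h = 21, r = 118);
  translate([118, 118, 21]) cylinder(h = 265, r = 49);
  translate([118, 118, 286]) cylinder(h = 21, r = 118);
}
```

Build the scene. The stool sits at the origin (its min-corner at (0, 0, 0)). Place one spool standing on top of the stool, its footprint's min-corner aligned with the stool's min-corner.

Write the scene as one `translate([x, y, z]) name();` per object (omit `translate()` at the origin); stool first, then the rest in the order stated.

stool();
translate([0, 0, 401]) spool();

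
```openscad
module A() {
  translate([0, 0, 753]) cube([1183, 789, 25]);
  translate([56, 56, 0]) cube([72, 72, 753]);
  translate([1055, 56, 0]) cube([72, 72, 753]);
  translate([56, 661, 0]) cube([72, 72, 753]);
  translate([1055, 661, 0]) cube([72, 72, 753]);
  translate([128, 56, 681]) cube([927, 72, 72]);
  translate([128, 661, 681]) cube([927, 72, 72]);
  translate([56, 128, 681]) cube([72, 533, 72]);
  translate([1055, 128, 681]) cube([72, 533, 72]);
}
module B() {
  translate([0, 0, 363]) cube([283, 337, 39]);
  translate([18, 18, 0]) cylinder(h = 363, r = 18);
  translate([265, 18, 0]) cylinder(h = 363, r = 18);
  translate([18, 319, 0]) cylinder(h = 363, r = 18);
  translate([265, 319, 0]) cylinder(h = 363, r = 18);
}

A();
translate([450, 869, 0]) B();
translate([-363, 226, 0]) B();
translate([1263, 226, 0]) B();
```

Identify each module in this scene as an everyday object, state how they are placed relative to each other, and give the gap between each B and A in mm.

A is a table. B is a stool. Three stools sit around the table at the +y, −x, +x sides. The gap between each stool and the table is 80 mm.

Each stool's nearest face is 80 mm from the table's bounding box.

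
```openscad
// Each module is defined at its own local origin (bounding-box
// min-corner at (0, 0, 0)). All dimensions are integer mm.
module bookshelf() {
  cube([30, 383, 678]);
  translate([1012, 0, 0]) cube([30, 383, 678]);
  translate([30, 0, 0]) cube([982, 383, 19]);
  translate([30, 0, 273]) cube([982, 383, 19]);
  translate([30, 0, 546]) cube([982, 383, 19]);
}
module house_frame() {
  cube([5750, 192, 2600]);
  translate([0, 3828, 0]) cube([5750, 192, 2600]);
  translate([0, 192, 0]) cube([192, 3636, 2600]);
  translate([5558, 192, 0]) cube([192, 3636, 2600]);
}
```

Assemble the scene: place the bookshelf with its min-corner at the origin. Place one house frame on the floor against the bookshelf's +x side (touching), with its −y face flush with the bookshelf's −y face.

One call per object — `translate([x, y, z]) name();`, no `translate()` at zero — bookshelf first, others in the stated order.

bookshelf();
translate([1042, 0, 0]) house_frame();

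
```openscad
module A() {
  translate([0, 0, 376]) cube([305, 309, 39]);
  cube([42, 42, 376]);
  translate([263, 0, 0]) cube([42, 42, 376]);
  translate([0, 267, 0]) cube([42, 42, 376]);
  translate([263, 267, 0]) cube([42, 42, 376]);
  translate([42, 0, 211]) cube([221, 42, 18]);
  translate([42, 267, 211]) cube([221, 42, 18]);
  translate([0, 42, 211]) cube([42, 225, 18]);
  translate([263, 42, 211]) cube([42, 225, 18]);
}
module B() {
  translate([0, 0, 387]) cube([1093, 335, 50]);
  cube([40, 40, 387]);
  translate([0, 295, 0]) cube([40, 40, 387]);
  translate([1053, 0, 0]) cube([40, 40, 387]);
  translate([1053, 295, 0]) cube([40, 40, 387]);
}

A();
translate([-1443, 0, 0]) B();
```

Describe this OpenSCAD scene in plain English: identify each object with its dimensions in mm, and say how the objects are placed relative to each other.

A is a four-legged stool. The seat is 305×309 mm, 39 mm thick, top at z = 415 mm. It stands on four square legs, each 42×42 mm in cross-section, from z = 0 to the seat underside, each flush with a corner of the seat. Four stretchers, 42 mm wide and 18 mm tall, connect adjacent legs with their undersides at z = 211 mm, each running between the inner faces of the legs it joins and aligned with the legs' outer faces on the other axis.

B is a bench: a 1093×335 mm seat slab, 50 mm thick, top at z = 437 mm, on four 40×40 mm square legs flush with the seat corners and standing on z = 0.

The bench is on the floor beside the stool on its −x side.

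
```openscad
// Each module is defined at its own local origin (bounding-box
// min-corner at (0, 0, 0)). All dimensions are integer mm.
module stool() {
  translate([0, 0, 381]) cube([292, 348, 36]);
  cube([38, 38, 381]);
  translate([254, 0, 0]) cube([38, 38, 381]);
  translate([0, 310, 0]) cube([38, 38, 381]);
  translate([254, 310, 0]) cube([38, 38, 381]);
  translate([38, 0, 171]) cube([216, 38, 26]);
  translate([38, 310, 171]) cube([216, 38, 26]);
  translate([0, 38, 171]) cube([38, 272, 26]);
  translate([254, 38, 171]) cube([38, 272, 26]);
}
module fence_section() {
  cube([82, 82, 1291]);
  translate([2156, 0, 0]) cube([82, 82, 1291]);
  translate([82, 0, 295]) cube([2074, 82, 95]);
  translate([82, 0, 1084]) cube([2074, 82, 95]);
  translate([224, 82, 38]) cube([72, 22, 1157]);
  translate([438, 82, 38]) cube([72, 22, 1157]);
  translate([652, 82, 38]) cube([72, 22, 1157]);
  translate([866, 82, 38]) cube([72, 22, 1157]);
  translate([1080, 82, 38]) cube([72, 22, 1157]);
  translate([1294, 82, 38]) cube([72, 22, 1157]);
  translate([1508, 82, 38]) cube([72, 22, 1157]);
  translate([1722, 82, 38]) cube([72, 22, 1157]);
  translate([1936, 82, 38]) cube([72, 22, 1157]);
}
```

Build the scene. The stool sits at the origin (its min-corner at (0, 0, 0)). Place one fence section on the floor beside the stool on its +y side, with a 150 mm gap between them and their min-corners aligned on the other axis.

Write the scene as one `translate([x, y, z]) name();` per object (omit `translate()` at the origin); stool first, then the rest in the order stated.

stool();
translate([0, 498, 0]) fence_section();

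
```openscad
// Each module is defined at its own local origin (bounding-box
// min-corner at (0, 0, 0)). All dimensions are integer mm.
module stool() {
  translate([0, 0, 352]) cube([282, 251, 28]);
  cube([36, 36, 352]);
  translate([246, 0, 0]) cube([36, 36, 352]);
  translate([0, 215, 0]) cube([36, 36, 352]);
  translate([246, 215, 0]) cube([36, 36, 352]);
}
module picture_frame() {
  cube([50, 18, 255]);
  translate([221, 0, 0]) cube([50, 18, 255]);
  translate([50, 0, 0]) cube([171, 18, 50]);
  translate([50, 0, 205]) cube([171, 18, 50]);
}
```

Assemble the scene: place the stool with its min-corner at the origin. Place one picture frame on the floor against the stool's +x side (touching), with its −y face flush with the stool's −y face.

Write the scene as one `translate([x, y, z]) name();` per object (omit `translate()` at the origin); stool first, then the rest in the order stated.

stool();
translate([282, 0, 0]) picture_frame();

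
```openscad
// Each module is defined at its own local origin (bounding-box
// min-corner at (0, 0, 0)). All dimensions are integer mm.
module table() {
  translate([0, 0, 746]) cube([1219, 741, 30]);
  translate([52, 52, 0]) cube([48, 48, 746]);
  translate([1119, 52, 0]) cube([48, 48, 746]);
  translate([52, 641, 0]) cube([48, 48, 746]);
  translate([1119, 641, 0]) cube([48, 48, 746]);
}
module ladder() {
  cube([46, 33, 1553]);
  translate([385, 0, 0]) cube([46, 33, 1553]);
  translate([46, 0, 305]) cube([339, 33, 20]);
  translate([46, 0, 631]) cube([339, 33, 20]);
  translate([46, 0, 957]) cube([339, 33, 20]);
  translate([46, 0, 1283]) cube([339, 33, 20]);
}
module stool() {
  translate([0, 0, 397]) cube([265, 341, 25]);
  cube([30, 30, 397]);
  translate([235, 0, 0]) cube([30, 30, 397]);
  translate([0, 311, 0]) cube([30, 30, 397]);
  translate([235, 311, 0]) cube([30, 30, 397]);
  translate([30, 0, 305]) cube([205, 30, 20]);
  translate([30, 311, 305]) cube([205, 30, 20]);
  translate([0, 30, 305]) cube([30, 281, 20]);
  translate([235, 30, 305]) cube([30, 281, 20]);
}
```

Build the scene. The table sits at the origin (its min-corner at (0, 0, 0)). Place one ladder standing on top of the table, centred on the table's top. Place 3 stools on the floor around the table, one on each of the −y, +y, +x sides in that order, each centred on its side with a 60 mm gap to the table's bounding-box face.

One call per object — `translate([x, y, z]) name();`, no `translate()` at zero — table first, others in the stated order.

table();
translate([394, 354, 776]) ladder();
translate([477, -401, 0]) stool();
translate([477, 801, 0]) stool();
translate([1279, 200, 0]) stool();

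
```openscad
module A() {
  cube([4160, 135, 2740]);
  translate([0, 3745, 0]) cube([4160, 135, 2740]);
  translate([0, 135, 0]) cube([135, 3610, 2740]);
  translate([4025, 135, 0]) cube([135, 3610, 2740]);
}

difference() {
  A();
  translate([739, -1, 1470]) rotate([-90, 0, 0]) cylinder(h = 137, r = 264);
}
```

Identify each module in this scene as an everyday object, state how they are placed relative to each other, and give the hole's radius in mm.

The subtracted cylinder has r = 264 mm.

A is a house frame. The house frame has a circular hole through its front wall. The hole's radius is 264 mm.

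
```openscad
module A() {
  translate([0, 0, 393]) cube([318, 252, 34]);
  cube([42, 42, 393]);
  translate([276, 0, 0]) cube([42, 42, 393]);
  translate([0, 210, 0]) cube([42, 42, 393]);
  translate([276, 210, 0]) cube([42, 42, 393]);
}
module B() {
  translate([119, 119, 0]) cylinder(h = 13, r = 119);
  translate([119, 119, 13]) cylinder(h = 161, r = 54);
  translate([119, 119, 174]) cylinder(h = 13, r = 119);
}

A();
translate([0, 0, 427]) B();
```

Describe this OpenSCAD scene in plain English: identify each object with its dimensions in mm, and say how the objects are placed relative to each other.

A is a four-legged stool. The seat is a 318×252×34 mm slab whose top surface is at z = 427 mm; four square legs, each 42×42 mm in cross-section, run from the floor (z = 0) to the underside of the seat, each flush with a corner of the seat.

B is a spool: two coaxial disc flanges of radius 119 mm and thickness 13 mm, joined by a core cylinder of radius 54 mm and height 161 mm. The lower flange rests on z = 0 and the three cylinders share a vertical axis.

The spool is on top of the stool.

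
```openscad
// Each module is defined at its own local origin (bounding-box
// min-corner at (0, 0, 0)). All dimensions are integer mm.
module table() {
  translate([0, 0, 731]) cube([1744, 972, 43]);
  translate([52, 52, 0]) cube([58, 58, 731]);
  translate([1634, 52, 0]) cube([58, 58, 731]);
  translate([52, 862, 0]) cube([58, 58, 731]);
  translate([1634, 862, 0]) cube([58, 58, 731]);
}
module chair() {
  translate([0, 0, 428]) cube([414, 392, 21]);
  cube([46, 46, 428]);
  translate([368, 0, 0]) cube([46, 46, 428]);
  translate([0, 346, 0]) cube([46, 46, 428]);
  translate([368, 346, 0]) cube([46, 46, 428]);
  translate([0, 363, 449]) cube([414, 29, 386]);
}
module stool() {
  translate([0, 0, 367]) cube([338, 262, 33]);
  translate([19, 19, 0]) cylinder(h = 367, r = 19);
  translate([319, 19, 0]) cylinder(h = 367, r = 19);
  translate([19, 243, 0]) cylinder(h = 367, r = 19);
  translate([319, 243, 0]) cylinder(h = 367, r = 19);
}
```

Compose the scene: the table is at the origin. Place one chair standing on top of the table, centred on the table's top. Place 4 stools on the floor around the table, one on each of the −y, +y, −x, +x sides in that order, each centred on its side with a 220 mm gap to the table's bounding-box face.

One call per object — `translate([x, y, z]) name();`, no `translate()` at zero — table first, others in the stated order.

table();
translate([665, 290, 774]) chair();
translate([703, -482, 0]) stool();
translate([703, 1192, 0]) stool();
translate([-558, 355, 0]) stool();
translate([1964, 355, 0]) stool();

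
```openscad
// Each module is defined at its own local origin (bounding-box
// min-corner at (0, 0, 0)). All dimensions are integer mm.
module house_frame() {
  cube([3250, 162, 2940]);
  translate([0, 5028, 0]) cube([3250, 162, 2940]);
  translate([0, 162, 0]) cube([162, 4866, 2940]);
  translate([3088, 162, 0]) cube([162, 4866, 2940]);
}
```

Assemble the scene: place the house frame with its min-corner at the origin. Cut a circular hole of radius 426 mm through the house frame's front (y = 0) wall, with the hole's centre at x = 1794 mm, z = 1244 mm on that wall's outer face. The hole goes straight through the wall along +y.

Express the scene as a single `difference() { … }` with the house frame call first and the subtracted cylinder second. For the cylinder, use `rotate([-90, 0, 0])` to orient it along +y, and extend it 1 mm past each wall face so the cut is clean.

difference() {
  house_frame();
  translate([1794, -1, 1244]) rotate([-90, 0, 0]) cylinder(h = 164, r = 426);
}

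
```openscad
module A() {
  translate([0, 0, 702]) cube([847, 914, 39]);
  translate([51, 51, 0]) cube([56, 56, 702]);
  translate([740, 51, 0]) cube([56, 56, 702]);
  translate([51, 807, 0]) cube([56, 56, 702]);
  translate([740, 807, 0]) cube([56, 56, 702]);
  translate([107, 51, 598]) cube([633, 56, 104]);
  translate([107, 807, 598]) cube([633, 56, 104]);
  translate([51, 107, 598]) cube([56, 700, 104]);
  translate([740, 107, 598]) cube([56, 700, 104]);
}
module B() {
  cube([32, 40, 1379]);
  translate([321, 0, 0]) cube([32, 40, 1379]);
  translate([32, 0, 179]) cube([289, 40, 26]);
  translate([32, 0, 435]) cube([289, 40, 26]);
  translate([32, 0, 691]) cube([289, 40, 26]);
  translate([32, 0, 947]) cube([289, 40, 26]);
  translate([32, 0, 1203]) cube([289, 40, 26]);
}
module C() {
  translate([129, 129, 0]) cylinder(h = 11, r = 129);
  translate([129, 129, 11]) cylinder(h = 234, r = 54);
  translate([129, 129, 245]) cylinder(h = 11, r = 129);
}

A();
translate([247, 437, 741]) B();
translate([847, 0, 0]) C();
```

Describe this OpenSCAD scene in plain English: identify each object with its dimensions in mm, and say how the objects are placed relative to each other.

A is a table with a 847×914 mm rectangular top, 39 mm thick, top surface at z = 741 mm, supported by four 56×56 mm square legs, each inset 51 mm from the nearest pair of top edges, running from the floor. Four apron rails, 56 mm thick and 104 mm tall, run between adjacent legs with their top edges flush with the underside of the top and their outer faces flush with the legs' outer faces.

B is a wooden ladder with two side rails of 32×40 mm section and 1379 mm height, set 353 mm apart overall. Between them run 5 rectangular rungs (40 mm deep, 26 mm thick), front faces flush with the rails' −y face. The bottom of the first rung is 179 mm above the floor and each subsequent rung is 256 mm higher than the one below.

C is a spool: two coaxial disc flanges of radius 129 mm and thickness 11 mm, joined by a core cylinder of radius 54 mm and height 234 mm. The lower flange rests on z = 0 and the three cylinders share a vertical axis.

The ladder is on top of the table, centred. The spool is against the table's +x side, with their −y faces flush.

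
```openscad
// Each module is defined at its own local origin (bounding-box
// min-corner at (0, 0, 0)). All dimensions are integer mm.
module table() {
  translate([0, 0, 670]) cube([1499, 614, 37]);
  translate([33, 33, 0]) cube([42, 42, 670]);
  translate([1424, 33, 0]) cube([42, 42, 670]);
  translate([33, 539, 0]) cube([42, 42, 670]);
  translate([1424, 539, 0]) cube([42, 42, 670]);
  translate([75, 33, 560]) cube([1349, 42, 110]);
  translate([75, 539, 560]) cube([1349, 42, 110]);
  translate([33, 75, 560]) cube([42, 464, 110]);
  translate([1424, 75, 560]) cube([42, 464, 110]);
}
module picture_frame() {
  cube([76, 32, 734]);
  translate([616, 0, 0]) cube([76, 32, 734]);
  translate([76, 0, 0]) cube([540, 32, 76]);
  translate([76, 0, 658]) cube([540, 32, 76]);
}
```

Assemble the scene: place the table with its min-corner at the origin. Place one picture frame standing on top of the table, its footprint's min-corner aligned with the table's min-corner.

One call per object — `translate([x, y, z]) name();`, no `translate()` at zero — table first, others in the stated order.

table();
translate([0, 0, 707]) picture_frame();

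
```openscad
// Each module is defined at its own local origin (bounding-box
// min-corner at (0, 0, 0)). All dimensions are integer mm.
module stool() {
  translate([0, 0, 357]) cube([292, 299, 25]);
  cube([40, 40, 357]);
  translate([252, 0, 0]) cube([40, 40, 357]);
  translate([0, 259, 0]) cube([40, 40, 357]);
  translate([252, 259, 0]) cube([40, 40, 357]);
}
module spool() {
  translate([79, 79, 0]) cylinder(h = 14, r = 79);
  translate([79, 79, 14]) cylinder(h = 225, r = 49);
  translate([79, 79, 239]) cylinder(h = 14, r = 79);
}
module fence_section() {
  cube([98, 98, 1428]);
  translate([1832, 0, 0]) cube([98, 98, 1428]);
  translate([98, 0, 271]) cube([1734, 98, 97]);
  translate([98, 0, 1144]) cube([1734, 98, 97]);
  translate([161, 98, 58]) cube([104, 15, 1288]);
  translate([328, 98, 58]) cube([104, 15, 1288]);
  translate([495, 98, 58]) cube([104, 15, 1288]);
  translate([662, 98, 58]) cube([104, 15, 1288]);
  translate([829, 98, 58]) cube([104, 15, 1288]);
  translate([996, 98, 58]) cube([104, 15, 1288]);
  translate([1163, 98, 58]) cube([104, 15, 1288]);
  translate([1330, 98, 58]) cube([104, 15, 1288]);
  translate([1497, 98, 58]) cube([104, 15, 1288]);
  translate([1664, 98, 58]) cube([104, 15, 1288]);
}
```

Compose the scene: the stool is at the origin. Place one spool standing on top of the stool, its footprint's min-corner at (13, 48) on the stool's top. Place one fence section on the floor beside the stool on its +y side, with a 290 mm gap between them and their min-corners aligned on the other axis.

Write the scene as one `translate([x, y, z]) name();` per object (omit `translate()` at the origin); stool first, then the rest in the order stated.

stool();
translate([13, 48, 382]) spool();
translate([0, 589, 0]) fence_section();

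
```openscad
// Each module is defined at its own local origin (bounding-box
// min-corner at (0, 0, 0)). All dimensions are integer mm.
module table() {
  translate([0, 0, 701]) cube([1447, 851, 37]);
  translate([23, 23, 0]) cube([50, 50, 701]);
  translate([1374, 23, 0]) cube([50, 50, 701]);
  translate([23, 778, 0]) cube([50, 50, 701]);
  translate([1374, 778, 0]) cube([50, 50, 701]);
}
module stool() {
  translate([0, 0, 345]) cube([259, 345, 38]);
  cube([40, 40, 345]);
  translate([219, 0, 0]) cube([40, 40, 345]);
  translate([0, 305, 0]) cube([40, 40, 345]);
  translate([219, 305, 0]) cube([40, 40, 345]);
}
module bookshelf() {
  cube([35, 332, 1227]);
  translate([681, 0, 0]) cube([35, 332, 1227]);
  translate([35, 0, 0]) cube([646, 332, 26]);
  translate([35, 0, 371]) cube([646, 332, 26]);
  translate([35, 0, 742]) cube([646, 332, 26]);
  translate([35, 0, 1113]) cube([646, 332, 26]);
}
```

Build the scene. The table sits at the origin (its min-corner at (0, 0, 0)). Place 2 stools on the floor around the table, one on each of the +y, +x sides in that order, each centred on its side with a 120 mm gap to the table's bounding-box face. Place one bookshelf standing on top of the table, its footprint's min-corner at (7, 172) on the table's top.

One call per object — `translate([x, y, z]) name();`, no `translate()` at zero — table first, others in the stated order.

table();
translate([594, 971, 0]) stool();
translate([1567, 253, 0]) stool();
translate([7, 172, 738]) bookshelf();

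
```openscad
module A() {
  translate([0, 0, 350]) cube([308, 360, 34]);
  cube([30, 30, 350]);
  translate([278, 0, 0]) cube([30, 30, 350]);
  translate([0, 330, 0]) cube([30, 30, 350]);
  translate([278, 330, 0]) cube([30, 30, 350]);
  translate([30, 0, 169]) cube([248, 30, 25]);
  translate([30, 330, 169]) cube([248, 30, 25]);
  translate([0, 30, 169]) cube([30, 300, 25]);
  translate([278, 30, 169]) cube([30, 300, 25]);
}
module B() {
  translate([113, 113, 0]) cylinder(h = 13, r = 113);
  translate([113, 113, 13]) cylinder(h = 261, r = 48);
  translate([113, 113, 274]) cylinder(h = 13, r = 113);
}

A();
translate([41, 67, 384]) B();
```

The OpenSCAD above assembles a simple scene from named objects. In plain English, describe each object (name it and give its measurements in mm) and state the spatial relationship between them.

A is a four-legged stool. The seat is 308×360 mm, 34 mm thick, top at z = 384 mm. It stands on four square legs, each 30×30 mm in cross-section, from z = 0 to the seat underside, each flush with a corner of the seat. Four stretchers, 30 mm wide and 25 mm tall, connect adjacent legs with their undersides at z = 169 mm, each running between the inner faces of the legs it joins and aligned with the legs' outer faces on the other axis.

B is a spool: two coaxial disc flanges of radius 113 mm and thickness 13 mm, joined by a core cylinder of radius 48 mm and height 261 mm. The lower flange rests on z = 0 and the three cylinders share a vertical axis.

The spool is on top of the stool, centred.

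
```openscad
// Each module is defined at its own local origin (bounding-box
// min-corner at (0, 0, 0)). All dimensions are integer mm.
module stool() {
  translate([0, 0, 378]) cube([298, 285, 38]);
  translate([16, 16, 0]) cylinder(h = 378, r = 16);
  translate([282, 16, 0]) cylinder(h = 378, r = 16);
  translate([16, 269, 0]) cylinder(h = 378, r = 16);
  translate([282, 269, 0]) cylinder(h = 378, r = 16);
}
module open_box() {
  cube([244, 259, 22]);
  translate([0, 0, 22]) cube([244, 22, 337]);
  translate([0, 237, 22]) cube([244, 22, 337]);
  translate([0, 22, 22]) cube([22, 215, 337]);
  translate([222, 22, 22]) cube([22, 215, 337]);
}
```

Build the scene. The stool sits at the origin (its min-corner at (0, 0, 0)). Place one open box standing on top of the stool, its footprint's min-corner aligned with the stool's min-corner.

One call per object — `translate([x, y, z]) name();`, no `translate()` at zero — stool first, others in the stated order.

stool();
translate([0, 0, 416]) open_box();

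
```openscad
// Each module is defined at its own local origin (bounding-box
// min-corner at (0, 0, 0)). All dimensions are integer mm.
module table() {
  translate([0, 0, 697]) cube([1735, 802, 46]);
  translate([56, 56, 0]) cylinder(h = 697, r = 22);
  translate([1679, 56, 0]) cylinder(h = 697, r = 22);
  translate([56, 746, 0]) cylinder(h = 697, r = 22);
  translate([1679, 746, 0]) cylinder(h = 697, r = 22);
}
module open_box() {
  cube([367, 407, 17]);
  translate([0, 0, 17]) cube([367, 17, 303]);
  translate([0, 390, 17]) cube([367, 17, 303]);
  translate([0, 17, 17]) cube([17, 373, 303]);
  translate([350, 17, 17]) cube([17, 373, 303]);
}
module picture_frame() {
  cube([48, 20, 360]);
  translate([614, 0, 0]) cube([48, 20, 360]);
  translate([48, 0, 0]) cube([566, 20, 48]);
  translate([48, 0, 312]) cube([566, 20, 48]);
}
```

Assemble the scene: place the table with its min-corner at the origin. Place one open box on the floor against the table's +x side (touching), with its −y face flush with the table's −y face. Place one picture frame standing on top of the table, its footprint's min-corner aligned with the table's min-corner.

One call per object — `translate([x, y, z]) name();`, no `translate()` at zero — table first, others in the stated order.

table();
translate([1735, 0, 0]) open_box();
translate([0, 0, 743]) picture_frame();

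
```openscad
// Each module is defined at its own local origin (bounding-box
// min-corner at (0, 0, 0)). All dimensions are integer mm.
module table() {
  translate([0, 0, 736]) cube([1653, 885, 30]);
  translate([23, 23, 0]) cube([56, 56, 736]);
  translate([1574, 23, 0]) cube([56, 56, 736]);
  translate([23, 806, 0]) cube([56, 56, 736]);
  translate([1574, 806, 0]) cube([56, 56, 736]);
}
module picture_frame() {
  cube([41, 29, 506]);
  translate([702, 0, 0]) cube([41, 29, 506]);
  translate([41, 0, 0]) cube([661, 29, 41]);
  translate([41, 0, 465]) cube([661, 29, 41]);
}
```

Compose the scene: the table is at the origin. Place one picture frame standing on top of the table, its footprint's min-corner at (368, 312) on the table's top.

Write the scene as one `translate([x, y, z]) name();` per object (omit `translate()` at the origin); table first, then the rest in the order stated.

table();
translate([368, 312, 766]) picture_frame();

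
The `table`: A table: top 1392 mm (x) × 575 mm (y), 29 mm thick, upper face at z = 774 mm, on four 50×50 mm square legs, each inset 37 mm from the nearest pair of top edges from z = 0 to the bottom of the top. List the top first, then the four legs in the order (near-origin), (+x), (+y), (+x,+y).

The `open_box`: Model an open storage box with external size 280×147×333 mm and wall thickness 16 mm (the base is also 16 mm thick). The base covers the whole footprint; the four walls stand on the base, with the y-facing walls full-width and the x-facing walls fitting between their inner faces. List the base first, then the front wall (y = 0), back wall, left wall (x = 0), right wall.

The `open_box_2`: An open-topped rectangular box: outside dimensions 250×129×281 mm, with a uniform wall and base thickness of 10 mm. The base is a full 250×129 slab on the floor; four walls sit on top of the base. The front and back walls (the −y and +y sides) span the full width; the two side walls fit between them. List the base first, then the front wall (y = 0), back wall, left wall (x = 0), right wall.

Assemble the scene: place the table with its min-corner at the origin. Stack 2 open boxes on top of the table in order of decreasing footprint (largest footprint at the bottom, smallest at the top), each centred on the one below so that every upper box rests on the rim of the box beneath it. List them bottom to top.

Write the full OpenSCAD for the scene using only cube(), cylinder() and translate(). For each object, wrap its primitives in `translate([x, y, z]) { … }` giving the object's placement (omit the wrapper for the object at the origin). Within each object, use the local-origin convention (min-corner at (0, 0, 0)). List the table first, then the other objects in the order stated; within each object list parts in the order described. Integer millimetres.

translate([0, 0, 745]) cube([1392, 575, 29]);
translate([37, 37, 0]) cube([50, 50, 745]);
translate([1305, 37, 0]) cube([50, 50, 745]);
translate([37, 488, 0]) cube([50, 50, 745]);
translate([1305, 488, 0]) cube([50, 50, 745]);
translate([556, 214, 774]) {
  cube([280, 147, 16]);
  translate([0, 0, 16]) cube([280, 16, 317]);
  translate([0, 131, 16]) cube([280, 16, 317]);
  translate([0, 16, 16]) cube([16, 115, 317]);
  translate([264, 16, 16]) cube([16, 115, 317]);
}
translate([571, 223, 1107]) {
  cube([250, 129, 10]);
  translate([0, 0, 10]) cube([250, 10, 271]);
  translate([0, 119, 10]) cube([250, 10, 271]);
  translate([0, 10, 10]) cube([10, 109, 271]);
  translate([240, 10, 10]) cube([10, 109, 271]);
}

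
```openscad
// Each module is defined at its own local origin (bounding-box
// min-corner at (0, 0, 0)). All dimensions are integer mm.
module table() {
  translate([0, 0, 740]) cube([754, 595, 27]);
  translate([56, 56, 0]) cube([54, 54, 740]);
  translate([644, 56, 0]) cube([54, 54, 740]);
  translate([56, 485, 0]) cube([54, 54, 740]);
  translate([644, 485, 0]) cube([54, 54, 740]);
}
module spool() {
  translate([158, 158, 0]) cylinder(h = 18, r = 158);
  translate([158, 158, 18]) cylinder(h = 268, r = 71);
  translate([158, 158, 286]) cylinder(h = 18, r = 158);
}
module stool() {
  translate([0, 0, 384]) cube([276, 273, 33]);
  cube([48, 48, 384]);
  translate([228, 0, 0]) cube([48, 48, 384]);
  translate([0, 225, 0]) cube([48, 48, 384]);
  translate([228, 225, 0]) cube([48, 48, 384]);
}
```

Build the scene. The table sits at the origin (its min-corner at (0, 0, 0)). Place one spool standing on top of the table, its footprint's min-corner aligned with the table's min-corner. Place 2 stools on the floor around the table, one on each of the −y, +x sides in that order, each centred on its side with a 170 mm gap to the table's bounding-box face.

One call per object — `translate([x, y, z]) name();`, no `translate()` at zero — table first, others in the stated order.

table();
translate([0, 0, 767]) spool();
translate([239, -443, 0]) stool();
translate([924, 161, 0]) stool();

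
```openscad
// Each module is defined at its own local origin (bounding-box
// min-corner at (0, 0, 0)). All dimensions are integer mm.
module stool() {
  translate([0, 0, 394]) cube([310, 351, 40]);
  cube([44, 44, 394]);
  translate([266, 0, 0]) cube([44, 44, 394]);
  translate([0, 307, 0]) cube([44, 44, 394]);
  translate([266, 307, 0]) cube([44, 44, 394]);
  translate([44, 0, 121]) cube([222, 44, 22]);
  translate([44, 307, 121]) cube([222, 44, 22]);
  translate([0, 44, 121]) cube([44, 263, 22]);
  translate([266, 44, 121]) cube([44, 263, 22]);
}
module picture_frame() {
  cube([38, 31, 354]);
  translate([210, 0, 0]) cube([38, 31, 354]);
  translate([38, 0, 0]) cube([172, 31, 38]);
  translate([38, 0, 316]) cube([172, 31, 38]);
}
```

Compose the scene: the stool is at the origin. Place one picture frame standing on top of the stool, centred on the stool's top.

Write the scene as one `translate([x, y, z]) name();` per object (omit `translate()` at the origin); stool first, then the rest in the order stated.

stool();
translate([31, 160, 434]) picture_frame();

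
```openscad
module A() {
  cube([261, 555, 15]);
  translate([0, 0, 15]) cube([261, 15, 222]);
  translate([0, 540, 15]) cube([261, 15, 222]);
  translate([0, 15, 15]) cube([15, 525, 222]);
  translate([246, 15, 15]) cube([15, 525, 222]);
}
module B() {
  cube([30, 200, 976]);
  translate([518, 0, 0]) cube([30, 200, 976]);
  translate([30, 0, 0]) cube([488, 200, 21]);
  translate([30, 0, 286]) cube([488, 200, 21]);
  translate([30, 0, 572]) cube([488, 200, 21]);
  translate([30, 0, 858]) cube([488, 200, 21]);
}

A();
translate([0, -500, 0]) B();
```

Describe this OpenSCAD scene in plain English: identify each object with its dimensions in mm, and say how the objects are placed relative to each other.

A is an open storage box with external size 261×555×237 mm and wall thickness 15 mm (the base is also 15 mm thick). The base covers the whole footprint; the four walls stand on the base, with the y-facing walls full-width and the x-facing walls fitting between their inner faces.

B is a bookshelf 548 mm wide overall, 200 mm deep and 976 mm tall. The two sides are 30 mm thick vertical panels. 4 horizontal shelves of 21 mm thickness span between the inner faces of the sides; the lowest shelf sits on the floor and shelves are stacked with a clear vertical gap of 265 mm between each pair.

The bookshelf is on the floor beside the open box on its −y side.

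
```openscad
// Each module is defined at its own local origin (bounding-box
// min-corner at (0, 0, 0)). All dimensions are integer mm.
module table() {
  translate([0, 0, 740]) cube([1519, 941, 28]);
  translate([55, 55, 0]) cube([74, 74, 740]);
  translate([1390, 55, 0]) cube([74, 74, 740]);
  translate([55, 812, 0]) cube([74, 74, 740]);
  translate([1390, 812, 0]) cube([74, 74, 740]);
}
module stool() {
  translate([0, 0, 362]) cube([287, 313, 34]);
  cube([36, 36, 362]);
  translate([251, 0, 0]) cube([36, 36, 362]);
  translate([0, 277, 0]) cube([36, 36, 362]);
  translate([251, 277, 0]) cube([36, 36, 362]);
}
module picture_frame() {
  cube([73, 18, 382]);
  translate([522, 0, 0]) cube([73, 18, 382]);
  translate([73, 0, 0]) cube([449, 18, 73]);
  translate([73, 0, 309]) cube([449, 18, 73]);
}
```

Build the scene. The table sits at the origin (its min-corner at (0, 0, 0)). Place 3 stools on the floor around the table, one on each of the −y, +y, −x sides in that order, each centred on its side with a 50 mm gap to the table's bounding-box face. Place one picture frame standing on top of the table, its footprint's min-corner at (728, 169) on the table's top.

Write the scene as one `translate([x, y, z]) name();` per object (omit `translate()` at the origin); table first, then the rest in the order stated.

table();
translate([616, -363, 0]) stool();
translate([616, 991, 0]) stool();
translate([-337, 314, 0]) stool();
translate([728, 169, 768]) picture_frame();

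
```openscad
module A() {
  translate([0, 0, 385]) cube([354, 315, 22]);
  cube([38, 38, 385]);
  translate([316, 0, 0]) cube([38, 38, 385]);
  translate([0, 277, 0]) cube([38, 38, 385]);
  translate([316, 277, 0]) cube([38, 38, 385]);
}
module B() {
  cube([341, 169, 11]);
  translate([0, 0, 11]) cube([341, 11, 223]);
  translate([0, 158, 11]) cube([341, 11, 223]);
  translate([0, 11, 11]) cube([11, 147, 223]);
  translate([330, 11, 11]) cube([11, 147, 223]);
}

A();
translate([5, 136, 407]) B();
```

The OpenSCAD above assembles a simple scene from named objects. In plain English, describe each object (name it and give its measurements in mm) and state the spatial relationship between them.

A is a simple wooden stool: a rectangular seat 354 mm (x) by 315 mm (y), 22 mm thick, top face at z = 407 mm, on four square legs, each 38×38 mm in cross-section. The legs rest on z = 0, each flush with a corner of the seat.

B is an open storage box with external size 341×169×234 mm and wall thickness 11 mm (the base is also 11 mm thick). The base covers the whole footprint; the four walls stand on the base, with the y-facing walls full-width and the x-facing walls fitting between their inner faces.

The open box is on top of the stool.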